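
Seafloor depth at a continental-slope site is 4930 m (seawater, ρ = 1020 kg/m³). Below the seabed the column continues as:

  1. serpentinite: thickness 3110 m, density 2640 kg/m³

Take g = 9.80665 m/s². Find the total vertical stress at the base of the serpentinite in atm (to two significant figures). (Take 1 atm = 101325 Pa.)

1300 atm

seawater: 1020 kg/m³ × 9.80665 m/s² × 4930 m = 4.931×10^7 Pa = 486.7 atm
serpentinite: 2640 kg/m³ × 9.80665 m/s² × 3110 m = 8.052×10^7 Pa = 794.6 atm
Total = 486.7 + 794.6 = 1281.3 atm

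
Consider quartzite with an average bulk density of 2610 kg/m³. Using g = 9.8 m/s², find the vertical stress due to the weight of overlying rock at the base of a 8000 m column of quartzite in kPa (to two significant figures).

quartzite: 2610 kg/m³ × 9.8 m/s² × 8000 m = 2.046×10^8 Pa = 2.046×10^5 kPa

200000 kPa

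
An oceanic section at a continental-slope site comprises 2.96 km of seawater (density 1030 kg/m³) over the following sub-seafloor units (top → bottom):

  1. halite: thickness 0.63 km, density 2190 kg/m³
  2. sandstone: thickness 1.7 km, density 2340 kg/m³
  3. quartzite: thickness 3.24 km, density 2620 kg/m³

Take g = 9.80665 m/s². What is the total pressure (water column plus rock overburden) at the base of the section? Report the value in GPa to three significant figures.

0.166 GPa

seawater: 1030 kg/m³ × 9.80665 m/s² × 2960 m = 2.990×10^7 Pa = 0.02990 GPa
halite: 2190 kg/m³ × 9.80665 m/s² × 630 m = 1.353×10^7 Pa = 0.01353 GPa
sandstone: 2340 kg/m³ × 9.80665 m/s² × 1700 m = 3.901×10^7 Pa = 0.03901 GPa
quartzite: 2620 kg/m³ × 9.80665 m/s² × 3240 m = 8.325×10^7 Pa = 0.08325 GPa
Total = 0.02990 + 0.01353 + 0.03901 + 0.08325 = 0.16569 GPa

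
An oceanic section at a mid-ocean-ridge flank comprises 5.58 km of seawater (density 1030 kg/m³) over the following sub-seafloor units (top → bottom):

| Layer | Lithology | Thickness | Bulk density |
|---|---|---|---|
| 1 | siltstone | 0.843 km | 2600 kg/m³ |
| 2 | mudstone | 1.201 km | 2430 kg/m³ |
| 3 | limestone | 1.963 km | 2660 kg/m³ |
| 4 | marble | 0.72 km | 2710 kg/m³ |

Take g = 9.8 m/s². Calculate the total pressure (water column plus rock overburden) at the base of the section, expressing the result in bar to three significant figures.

1770 bar

seawater: 1030 kg/m³ × 9.8 m/s² × 5580 m = 5.632×10^7 Pa = 563.2 bar
siltstone: 2600 kg/m³ × 9.8 m/s² × 843 m = 2.148×10^7 Pa = 214.8 bar
mudstone: 2430 kg/m³ × 9.8 m/s² × 1201 m = 2.860×10^7 Pa = 286.0 bar
limestone: 2660 kg/m³ × 9.8 m/s² × 1963 m = 5.117×10^7 Pa = 511.7 bar
marble: 2710 kg/m³ × 9.8 m/s² × 720 m = 1.912×10^7 Pa = 191.2 bar
Total = 563.2 + 214.8 + 286.0 + 511.7 + 191.2 = 1767.0 bar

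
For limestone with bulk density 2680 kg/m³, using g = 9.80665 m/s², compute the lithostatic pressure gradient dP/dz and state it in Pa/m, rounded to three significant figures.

26300 Pa/m

dP/dz = ρg = 2680 kg/m³ × 9.80665 m/s² = 26282 Pa/m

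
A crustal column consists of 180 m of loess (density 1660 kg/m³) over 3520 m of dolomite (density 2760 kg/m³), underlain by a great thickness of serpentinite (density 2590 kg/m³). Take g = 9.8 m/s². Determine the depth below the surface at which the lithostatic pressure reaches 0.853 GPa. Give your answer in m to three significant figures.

33400 m

Pressure at base of upper layers: 1660×9.8×180 + 2760×9.8×3520 = 9.814×10^7 Pa = 0.09814 GPa
Remaining pressure to be supplied by serpentinite: 8.530×10^8 − 9.814×10^7 = 7.549×10^8 Pa
Additional depth in serpentinite = 7.549×10^8 Pa / (2590 kg/m³ × 9.8 m/s²) = 29740 m
Total depth = 3700 m + 29740 m = 33440 m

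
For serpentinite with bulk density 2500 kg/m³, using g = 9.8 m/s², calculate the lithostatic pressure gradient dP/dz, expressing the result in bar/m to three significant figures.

dP/dz = ρg = 2500 kg/m³ × 9.8 m/s² = 24500 Pa/m
= 24500 Pa/m × (1 bar/m / 1.0000×10^5 Pa/m) = 0.24500 bar/m

0.245 bar/m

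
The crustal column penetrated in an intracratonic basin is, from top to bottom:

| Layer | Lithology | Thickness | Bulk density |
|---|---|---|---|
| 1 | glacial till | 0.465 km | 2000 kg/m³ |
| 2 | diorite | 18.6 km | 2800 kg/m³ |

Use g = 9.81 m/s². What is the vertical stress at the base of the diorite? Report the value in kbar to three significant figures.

glacial till: 2000 kg/m³ × 9.81 m/s² × 465 m = 9.123×10^6 Pa = 0.09123 kbar
diorite: 2800 kg/m³ × 9.81 m/s² × 18600 m = 5.109×10^8 Pa = 5.109 kbar
Total = 0.09123 + 5.109 = 5.2003 kbar

5.20 kbar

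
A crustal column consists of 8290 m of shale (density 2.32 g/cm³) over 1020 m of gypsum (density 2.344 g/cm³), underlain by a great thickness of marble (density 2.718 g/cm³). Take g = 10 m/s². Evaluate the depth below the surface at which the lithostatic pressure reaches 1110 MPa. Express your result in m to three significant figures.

Pressure at base of upper layers: 2320×10×8290 + 2344×10×1020 = 2.162×10^8 Pa = 216.2 MPa
Remaining pressure to be supplied by marble: 1.110×10^9 − 2.162×10^8 = 8.938×10^8 Pa
Additional depth in marble = 8.938×10^8 Pa / (2718 kg/m³ × 10 m/s²) = 32883 m
Total depth = 9310 m + 32883 m = 42193 m

42200 m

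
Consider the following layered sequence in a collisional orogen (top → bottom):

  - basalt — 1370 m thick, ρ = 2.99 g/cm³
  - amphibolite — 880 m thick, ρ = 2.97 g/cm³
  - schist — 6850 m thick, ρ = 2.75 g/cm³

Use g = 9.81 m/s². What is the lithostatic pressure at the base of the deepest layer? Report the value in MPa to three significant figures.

251 MPa

basalt: 2990 kg/m³ × 9.81 m/s² × 1370 m = 4.018×10^7 Pa = 40.18 MPa
amphibolite: 2970 kg/m³ × 9.81 m/s² × 880 m = 2.564×10^7 Pa = 25.64 MPa
schist: 2750 kg/m³ × 9.81 m/s² × 6850 m = 1.848×10^8 Pa = 184.8 MPa
Total = 40.18 + 25.64 + 184.8 = 250.62 MPa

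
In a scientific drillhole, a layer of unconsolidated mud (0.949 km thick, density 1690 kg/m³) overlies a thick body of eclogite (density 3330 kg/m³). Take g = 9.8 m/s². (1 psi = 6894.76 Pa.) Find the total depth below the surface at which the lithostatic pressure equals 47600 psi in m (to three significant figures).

10500 m

Pressure at base of upper layers: 1690×9.8×949 = 1.572×10^7 Pa = 2280 psi
Remaining pressure to be supplied by eclogite: 3.282×10^8 − 1.572×10^7 = 3.125×10^8 Pa
Additional depth in eclogite = 3.125×10^8 Pa / (3330 kg/m³ × 9.8 m/s²) = 9575.1 m
Total depth = 949 m + 9575.1 m = 10524 m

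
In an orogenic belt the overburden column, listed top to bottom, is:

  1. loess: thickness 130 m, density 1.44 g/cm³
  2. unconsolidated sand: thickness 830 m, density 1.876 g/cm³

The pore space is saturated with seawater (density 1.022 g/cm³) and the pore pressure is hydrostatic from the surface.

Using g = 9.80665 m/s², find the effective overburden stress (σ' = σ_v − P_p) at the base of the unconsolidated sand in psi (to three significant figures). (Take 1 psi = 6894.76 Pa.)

Overburden (lithostatic) stress σ_v:
loess: 1440 kg/m³ × 9.80665 m/s² × 130 m = 1.836×10^6 Pa = 1.836 MPa
unconsolidated sand: 1876 kg/m³ × 9.80665 m/s² × 830 m = 1.527×10^7 Pa = 15.27 MPa
Total = 1.836 + 15.27 = 17.106 MPa
Pore pressure P_p = 1022 kg/m³ × 9.80665 m/s² × 960 m = 9.622×10^6 Pa = 9.622 MPa
Effective stress σ' = σ_v − P_p = 17.11 − 9.622 = 7.4840 MPa = 1085.5 psi

1090 psi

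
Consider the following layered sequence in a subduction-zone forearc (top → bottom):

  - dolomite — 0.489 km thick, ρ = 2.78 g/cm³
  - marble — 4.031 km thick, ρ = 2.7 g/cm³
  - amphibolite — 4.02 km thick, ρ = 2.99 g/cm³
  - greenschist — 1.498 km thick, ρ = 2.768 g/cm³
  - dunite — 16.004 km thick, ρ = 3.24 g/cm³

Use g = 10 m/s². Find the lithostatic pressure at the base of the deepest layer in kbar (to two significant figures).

8.0 kbar

dolomite: 2780 kg/m³ × 10 m/s² × 489 m = 1.359×10^7 Pa = 0.1359 kbar
marble: 2700 kg/m³ × 10 m/s² × 4031 m = 1.088×10^8 Pa = 1.088 kbar
amphibolite: 2990 kg/m³ × 10 m/s² × 4020 m = 1.202×10^8 Pa = 1.202 kbar
greenschist: 2768 kg/m³ × 10 m/s² × 1498 m = 4.146×10^7 Pa = 0.4146 kbar
dunite: 3240 kg/m³ × 10 m/s² × 16004 m = 5.185×10^8 Pa = 5.185 kbar
Total = 0.1359 + 1.088 + 1.202 + 0.4146 + 5.185 = 8.0262 kbar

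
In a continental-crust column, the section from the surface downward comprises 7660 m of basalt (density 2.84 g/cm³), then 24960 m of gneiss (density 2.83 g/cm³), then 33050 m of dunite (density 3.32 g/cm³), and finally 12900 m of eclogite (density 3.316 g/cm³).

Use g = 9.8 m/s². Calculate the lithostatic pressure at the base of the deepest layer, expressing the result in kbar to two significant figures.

basalt: 2840 kg/m³ × 9.8 m/s² × 7660 m = 2.132×10^8 Pa = 2.132 kbar
gneiss: 2830 kg/m³ × 9.8 m/s² × 24960 m = 6.922×10^8 Pa = 6.922 kbar
dunite: 3320 kg/m³ × 9.8 m/s² × 33050 m = 1.075×10^9 Pa = 10.75 kbar
eclogite: 3316 kg/m³ × 9.8 m/s² × 12900 m = 4.192×10^8 Pa = 4.192 kbar
Total = 2.132 + 6.922 + 10.75 + 4.192 = 24.000 kbar

24 kbar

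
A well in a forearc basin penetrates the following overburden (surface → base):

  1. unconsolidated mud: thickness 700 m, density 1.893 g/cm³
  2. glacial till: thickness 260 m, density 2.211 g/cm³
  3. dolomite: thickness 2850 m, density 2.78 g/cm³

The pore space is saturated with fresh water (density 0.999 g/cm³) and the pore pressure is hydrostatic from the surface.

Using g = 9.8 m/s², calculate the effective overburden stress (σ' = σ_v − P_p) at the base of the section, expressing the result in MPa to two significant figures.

59 MPa

Overburden (lithostatic) stress σ_v:
unconsolidated mud: 1893 kg/m³ × 9.8 m/s² × 700 m = 1.299×10^7 Pa = 12.99 MPa
glacial till: 2211 kg/m³ × 9.8 m/s² × 260 m = 5.634×10^6 Pa = 5.634 MPa
dolomite: 2780 kg/m³ × 9.8 m/s² × 2850 m = 7.765×10^7 Pa = 77.65 MPa
Total = 12.99 + 5.634 + 77.65 = 96.265 MPa
Pore pressure P_p = 999 kg/m³ × 9.8 m/s² × 3810 m = 3.730×10^7 Pa = 37.30 MPa
Effective stress σ' = σ_v − P_p = 96.27 − 37.30 = 58.964 MPa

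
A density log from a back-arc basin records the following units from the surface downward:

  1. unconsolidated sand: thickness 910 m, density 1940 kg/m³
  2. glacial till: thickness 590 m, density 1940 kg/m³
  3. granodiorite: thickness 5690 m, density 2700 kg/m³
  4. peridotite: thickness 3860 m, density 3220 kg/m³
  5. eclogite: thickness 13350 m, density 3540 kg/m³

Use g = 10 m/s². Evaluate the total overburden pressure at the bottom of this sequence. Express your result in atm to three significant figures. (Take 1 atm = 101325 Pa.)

7690 atm

unconsolidated sand: 1940 kg/m³ × 10 m/s² × 910 m = 1.765×10^7 Pa = 174.2 atm
glacial till: 1940 kg/m³ × 10 m/s² × 590 m = 1.145×10^7 Pa = 113.0 atm
granodiorite: 2700 kg/m³ × 10 m/s² × 5690 m = 1.536×10^8 Pa = 1516 atm
peridotite: 3220 kg/m³ × 10 m/s² × 3860 m = 1.243×10^8 Pa = 1227 atm
eclogite: 3540 kg/m³ × 10 m/s² × 13350 m = 4.726×10^8 Pa = 4664 atm
Total = 174.2 + 113.0 + 1516 + 1227 + 4664 = 7694.2 atm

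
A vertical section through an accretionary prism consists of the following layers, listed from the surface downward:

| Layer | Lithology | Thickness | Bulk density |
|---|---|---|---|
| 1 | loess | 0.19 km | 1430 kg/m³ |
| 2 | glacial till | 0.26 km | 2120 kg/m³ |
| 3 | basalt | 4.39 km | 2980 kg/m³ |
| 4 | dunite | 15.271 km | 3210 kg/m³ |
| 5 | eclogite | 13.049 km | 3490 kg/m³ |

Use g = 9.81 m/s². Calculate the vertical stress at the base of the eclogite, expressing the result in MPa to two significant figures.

1100 MPa

loess: 1430 kg/m³ × 9.81 m/s² × 190 m = 2.665×10^6 Pa = 2.665 MPa
glacial till: 2120 kg/m³ × 9.81 m/s² × 260 m = 5.407×10^6 Pa = 5.407 MPa
basalt: 2980 kg/m³ × 9.81 m/s² × 4390 m = 1.283×10^8 Pa = 128.3 MPa
dunite: 3210 kg/m³ × 9.81 m/s² × 15271 m = 4.809×10^8 Pa = 480.9 MPa
eclogite: 3490 kg/m³ × 9.81 m/s² × 13049 m = 4.468×10^8 Pa = 446.8 MPa
Total = 2.665 + 5.407 + 128.3 + 480.9 + 446.8 = 1064.1 MPa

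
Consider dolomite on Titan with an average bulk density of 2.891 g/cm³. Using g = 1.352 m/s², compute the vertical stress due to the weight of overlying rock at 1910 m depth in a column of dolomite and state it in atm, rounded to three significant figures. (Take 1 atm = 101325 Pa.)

dolomite: 2891 kg/m³ × 1.352 m/s² × 1910 m = 7.465×10^6 Pa = 73.68 atm

73.7 atm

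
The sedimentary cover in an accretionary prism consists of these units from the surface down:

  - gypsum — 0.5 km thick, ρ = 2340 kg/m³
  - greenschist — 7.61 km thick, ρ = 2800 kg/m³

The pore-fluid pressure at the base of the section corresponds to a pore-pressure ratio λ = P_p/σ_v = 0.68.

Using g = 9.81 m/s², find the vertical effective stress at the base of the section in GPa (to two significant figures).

0.071 GPa

Overburden (lithostatic) stress σ_v:
gypsum: 2340 kg/m³ × 9.81 m/s² × 500 m = 1.148×10^7 Pa = 11.48 MPa
greenschist: 2800 kg/m³ × 9.81 m/s² × 7610 m = 2.090×10^8 Pa = 209.0 MPa
Total = 11.48 + 209.0 = 220.51 MPa
Pore pressure P_p = λ·σ_v = 0.68 × 220.5 MPa = 149.9 MPa
Effective stress σ' = σ_v − P_p = 220.5 − 149.9 = 70.563 MPa = 0.070563 GPa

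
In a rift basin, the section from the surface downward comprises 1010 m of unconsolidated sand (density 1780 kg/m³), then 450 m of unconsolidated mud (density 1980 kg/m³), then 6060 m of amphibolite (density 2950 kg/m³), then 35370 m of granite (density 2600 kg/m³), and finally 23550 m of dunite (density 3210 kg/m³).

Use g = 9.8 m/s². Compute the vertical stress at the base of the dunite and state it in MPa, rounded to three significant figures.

unconsolidated sand: 1780 kg/m³ × 9.8 m/s² × 1010 m = 1.762×10^7 Pa = 17.62 MPa
unconsolidated mud: 1980 kg/m³ × 9.8 m/s² × 450 m = 8.732×10^6 Pa = 8.732 MPa
amphibolite: 2950 kg/m³ × 9.8 m/s² × 6060 m = 1.752×10^8 Pa = 175.2 MPa
granite: 2600 kg/m³ × 9.8 m/s² × 35370 m = 9.012×10^8 Pa = 901.2 MPa
dunite: 3210 kg/m³ × 9.8 m/s² × 23550 m = 7.408×10^8 Pa = 740.8 MPa
Total = 17.62 + 8.732 + 175.2 + 901.2 + 740.8 = 1843.6 MPa

1840 MPa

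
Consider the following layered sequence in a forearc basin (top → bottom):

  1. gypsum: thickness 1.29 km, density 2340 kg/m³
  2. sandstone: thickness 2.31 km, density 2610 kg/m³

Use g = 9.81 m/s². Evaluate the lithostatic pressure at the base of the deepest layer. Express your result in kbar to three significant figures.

0.888 kbar

gypsum: 2340 kg/m³ × 9.81 m/s² × 1290 m = 2.961×10^7 Pa = 0.2961 kbar
sandstone: 2610 kg/m³ × 9.81 m/s² × 2310 m = 5.915×10^7 Pa = 0.5915 kbar
Total = 0.2961 + 0.5915 = 0.88758 kbar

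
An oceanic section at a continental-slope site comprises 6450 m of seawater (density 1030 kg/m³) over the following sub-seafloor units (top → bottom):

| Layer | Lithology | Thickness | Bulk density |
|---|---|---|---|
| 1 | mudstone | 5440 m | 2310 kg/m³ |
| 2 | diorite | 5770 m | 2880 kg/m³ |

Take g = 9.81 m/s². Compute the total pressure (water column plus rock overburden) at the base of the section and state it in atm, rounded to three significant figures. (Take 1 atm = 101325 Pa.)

3470 atm

seawater: 1030 kg/m³ × 9.81 m/s² × 6450 m = 6.517×10^7 Pa = 643.2 atm
mudstone: 2310 kg/m³ × 9.81 m/s² × 5440 m = 1.233×10^8 Pa = 1217 atm
diorite: 2880 kg/m³ × 9.81 m/s² × 5770 m = 1.630×10^8 Pa = 1609 atm
Total = 643.2 + 1217 + 1609 = 3468.7 atm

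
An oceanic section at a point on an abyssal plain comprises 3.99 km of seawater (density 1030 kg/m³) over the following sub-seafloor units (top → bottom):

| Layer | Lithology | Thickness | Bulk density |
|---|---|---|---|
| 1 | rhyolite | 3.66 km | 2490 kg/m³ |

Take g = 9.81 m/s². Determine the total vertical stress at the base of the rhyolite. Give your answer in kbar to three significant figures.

1.30 kbar

seawater: 1030 kg/m³ × 9.81 m/s² × 3990 m = 4.032×10^7 Pa = 0.4032 kbar
rhyolite: 2490 kg/m³ × 9.81 m/s² × 3660 m = 8.940×10^7 Pa = 0.8940 kbar
Total = 0.4032 + 0.8940 = 1.2972 kbar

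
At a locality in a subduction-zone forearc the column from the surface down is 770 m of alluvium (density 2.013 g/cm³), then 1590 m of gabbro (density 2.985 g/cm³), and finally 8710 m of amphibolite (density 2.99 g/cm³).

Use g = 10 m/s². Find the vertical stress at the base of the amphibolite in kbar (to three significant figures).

3.23 kbar

alluvium: 2013 kg/m³ × 10 m/s² × 770 m = 1.550×10^7 Pa = 0.1550 kbar
gabbro: 2985 kg/m³ × 10 m/s² × 1590 m = 4.746×10^7 Pa = 0.4746 kbar
amphibolite: 2990 kg/m³ × 10 m/s² × 8710 m = 2.604×10^8 Pa = 2.604 kbar
Total = 0.1550 + 0.4746 + 2.604 = 3.2339 kbar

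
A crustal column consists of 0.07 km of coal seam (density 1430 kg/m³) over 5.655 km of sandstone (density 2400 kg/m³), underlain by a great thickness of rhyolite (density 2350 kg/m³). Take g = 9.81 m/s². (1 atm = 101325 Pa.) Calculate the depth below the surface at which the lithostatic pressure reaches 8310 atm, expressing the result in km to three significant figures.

36.4 km

Pressure at base of upper layers: 1430×9.81×70 + 2400×9.81×5655 = 1.341×10^8 Pa = 1324 atm
Remaining pressure to be supplied by rhyolite: 8.420×10^8 − 1.341×10^8 = 7.079×10^8 Pa
Additional depth in rhyolite = 7.079×10^8 Pa / (2350 kg/m³ × 9.81 m/s²) = 30706 m
Total depth = 5725 m + 30706 m = 36431 m
= 36.431 km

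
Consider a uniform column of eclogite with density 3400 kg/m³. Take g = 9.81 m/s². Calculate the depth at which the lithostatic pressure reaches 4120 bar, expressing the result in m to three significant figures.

12400 m

h = P/(ρg) = 4120 bar / (3400 kg/m³ × 9.81 m/s²) = 4.120×10^8 Pa / 33354 Pa/m = 12352 m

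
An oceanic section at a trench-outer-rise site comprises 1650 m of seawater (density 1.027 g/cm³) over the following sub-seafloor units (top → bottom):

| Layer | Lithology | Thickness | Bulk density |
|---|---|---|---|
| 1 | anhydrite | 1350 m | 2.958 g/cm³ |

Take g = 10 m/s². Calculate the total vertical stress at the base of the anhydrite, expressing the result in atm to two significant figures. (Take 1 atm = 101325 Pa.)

560 atm

seawater: 1027 kg/m³ × 10 m/s² × 1650 m = 1.695×10^7 Pa = 167.2 atm
anhydrite: 2958 kg/m³ × 10 m/s² × 1350 m = 3.993×10^7 Pa = 394.1 atm
Total = 167.2 + 394.1 = 561.35 atm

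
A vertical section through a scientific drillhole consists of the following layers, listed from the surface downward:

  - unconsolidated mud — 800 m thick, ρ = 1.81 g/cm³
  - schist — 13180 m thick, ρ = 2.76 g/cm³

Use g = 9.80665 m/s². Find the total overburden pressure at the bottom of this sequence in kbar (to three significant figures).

3.71 kbar

unconsolidated mud: 1810 kg/m³ × 9.80665 m/s² × 800 m = 1.420×10^7 Pa = 0.1420 kbar
schist: 2760 kg/m³ × 9.80665 m/s² × 13180 m = 3.567×10^8 Pa = 3.567 kbar
Total = 0.1420 + 3.567 = 3.7093 kbar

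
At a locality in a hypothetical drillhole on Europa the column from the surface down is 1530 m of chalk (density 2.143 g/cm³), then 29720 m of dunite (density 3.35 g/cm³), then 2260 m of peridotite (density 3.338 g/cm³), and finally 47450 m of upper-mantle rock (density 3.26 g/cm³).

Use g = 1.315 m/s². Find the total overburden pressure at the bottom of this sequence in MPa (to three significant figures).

349 MPa

chalk: 2143 kg/m³ × 1.315 m/s² × 1530 m = 4.312×10^6 Pa = 4.312 MPa
dunite: 3350 kg/m³ × 1.315 m/s² × 29720 m = 1.309×10^8 Pa = 130.9 MPa
peridotite: 3338 kg/m³ × 1.315 m/s² × 2260 m = 9.920×10^6 Pa = 9.920 MPa
upper-mantle rock: 3260 kg/m³ × 1.315 m/s² × 47450 m = 2.034×10^8 Pa = 203.4 MPa
Total = 4.312 + 130.9 + 9.920 + 203.4 = 348.57 MPa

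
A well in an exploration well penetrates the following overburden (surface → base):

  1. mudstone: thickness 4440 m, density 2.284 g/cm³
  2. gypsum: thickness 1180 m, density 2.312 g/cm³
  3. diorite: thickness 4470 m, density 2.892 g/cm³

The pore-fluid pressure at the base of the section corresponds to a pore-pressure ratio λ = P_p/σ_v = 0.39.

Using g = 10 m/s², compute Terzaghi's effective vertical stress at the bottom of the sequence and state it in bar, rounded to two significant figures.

Overburden (lithostatic) stress σ_v:
mudstone: 2284 kg/m³ × 10 m/s² × 4440 m = 1.014×10^8 Pa = 101.4 MPa
gypsum: 2312 kg/m³ × 10 m/s² × 1180 m = 2.728×10^7 Pa = 27.28 MPa
diorite: 2892 kg/m³ × 10 m/s² × 4470 m = 1.293×10^8 Pa = 129.3 MPa
Total = 101.4 + 27.28 + 129.3 = 257.96 MPa
Pore pressure P_p = λ·σ_v = 0.39 × 258.0 MPa = 100.6 MPa
Effective stress σ' = σ_v − P_p = 258.0 − 100.6 = 157.36 MPa = 1573.6 bar

1600 bar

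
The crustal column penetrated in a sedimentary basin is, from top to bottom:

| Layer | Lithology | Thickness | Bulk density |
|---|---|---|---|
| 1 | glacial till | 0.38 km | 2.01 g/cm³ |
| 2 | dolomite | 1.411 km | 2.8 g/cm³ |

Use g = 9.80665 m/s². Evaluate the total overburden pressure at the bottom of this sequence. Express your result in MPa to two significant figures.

glacial till: 2010 kg/m³ × 9.80665 m/s² × 380 m = 7.490×10^6 Pa = 7.490 MPa
dolomite: 2800 kg/m³ × 9.80665 m/s² × 1411 m = 3.874×10^7 Pa = 38.74 MPa
Total = 7.490 + 38.74 = 46.234 MPa

46 MPa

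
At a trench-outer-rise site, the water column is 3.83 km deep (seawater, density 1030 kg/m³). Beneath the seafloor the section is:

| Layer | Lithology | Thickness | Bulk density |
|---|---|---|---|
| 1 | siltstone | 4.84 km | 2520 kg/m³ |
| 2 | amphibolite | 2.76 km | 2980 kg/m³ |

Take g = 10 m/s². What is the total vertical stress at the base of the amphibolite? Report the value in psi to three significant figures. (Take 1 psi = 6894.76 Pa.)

seawater: 1030 kg/m³ × 10 m/s² × 3830 m = 3.945×10^7 Pa = 5722 psi
siltstone: 2520 kg/m³ × 10 m/s² × 4840 m = 1.220×10^8 Pa = 17690 psi
amphibolite: 2980 kg/m³ × 10 m/s² × 2760 m = 8.225×10^7 Pa = 11929 psi
Total = 5722 + 17690 + 11929 = 35341 psi

35300 psi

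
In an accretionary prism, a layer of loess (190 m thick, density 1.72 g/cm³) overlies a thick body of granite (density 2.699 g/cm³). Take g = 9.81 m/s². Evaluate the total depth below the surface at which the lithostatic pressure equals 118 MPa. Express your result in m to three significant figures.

Pressure at base of upper layers: 1720×9.81×190 = 3.206×10^6 Pa = 3.206 MPa
Remaining pressure to be supplied by granite: 1.180×10^8 − 3.206×10^6 = 1.148×10^8 Pa
Additional depth in granite = 1.148×10^8 Pa / (2699 kg/m³ × 9.81 m/s²) = 4335.6 m
Total depth = 190 m + 4335.6 m = 4525.6 m

4530 m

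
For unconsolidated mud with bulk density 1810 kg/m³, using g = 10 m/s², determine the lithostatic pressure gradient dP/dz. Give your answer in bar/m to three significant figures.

dP/dz = ρg = 1810 kg/m³ × 10 m/s² = 18100 Pa/m
= 18100 Pa/m × (1 bar/m / 1.0000×10^5 Pa/m) = 0.18100 bar/m

0.181 bar/m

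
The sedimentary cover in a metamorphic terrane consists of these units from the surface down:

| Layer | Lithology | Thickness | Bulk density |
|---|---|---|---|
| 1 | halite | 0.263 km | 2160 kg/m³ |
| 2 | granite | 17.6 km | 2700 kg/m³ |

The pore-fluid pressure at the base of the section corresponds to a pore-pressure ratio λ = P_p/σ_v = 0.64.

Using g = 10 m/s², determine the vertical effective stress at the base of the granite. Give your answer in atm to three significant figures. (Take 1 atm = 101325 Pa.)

Overburden (lithostatic) stress σ_v:
halite: 2160 kg/m³ × 10 m/s² × 263 m = 5.681×10^6 Pa = 5.681 MPa
granite: 2700 kg/m³ × 10 m/s² × 17600 m = 4.752×10^8 Pa = 475.2 MPa
Total = 5.681 + 475.2 = 480.88 MPa
Pore pressure P_p = λ·σ_v = 0.64 × 480.9 MPa = 307.8 MPa
Effective stress σ' = σ_v − P_p = 480.9 − 307.8 = 173.12 MPa = 1708.5 atm

1710 atm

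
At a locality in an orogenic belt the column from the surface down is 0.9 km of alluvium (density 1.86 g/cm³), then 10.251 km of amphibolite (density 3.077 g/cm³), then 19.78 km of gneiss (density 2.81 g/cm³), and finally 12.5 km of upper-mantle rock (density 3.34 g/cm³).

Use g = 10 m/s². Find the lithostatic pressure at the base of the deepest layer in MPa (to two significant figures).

1300 MPa

alluvium: 1860 kg/m³ × 10 m/s² × 900 m = 1.674×10^7 Pa = 16.74 MPa
amphibolite: 3077 kg/m³ × 10 m/s² × 10251 m = 3.154×10^8 Pa = 315.4 MPa
gneiss: 2810 kg/m³ × 10 m/s² × 19780 m = 5.558×10^8 Pa = 555.8 MPa
upper-mantle rock: 3340 kg/m³ × 10 m/s² × 12500 m = 4.175×10^8 Pa = 417.5 MPa
Total = 16.74 + 315.4 + 555.8 + 417.5 = 1305.5 MPa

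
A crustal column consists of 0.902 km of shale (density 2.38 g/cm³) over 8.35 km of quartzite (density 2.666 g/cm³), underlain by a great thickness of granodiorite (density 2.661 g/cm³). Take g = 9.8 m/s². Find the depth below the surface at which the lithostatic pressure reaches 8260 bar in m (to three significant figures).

Pressure at base of upper layers: 2380×9.8×902 + 2666×9.8×8350 = 2.392×10^8 Pa = 2392 bar
Remaining pressure to be supplied by granodiorite: 8.260×10^8 − 2.392×10^8 = 5.868×10^8 Pa
Additional depth in granodiorite = 5.868×10^8 Pa / (2661 kg/m³ × 9.8 m/s²) = 22502 m
Total depth = 9252 m + 22502 m = 31754 m

31800 m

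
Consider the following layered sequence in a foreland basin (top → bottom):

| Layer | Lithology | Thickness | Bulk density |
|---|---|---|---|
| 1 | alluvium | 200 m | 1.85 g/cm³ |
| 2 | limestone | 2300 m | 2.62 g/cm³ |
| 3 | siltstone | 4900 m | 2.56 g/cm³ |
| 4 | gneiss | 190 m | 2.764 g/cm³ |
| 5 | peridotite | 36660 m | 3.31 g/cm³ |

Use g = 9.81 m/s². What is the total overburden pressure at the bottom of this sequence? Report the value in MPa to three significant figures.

alluvium: 1850 kg/m³ × 9.81 m/s² × 200 m = 3.630×10^6 Pa = 3.630 MPa
limestone: 2620 kg/m³ × 9.81 m/s² × 2300 m = 5.912×10^7 Pa = 59.12 MPa
siltstone: 2560 kg/m³ × 9.81 m/s² × 4900 m = 1.231×10^8 Pa = 123.1 MPa
gneiss: 2764 kg/m³ × 9.81 m/s² × 190 m = 5.152×10^6 Pa = 5.152 MPa
peridotite: 3310 kg/m³ × 9.81 m/s² × 36660 m = 1.190×10^9 Pa = 1190 MPa
Total = 3.630 + 59.12 + 123.1 + 5.152 + 1190 = 1381.3 MPa

1380 MPa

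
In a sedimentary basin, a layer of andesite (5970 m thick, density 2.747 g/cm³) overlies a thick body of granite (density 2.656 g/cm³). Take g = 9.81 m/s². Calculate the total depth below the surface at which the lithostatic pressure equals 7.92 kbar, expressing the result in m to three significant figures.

Pressure at base of upper layers: 2747×9.81×5970 = 1.609×10^8 Pa = 1.609 kbar
Remaining pressure to be supplied by granite: 7.920×10^8 − 1.609×10^8 = 6.311×10^8 Pa
Additional depth in granite = 6.311×10^8 Pa / (2656 kg/m³ × 9.81 m/s²) = 24222 m
Total depth = 5970 m + 24222 m = 30192 m

30200 m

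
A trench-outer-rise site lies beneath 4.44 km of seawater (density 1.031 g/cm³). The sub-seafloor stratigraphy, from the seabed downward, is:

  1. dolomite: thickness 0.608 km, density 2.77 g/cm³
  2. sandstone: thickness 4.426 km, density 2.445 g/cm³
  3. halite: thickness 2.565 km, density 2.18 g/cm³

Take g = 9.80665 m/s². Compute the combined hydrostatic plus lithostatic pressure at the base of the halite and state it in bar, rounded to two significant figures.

2200 bar

seawater: 1031 kg/m³ × 9.80665 m/s² × 4440 m = 4.489×10^7 Pa = 448.9 bar
dolomite: 2770 kg/m³ × 9.80665 m/s² × 608 m = 1.652×10^7 Pa = 165.2 bar
sandstone: 2445 kg/m³ × 9.80665 m/s² × 4426 m = 1.061×10^8 Pa = 1061 bar
halite: 2180 kg/m³ × 9.80665 m/s² × 2565 m = 5.484×10^7 Pa = 548.4 bar
Total = 448.9 + 165.2 + 1061 + 548.4 = 2223.7 bar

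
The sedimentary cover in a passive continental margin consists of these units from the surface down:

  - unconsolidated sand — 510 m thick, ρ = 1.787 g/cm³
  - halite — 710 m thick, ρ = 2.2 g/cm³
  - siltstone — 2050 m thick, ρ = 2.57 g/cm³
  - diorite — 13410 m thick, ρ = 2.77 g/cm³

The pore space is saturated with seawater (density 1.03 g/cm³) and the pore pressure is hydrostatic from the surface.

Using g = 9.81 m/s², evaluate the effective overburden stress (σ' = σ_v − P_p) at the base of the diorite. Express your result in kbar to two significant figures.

2.7 kbar

Overburden (lithostatic) stress σ_v:
unconsolidated sand: 1787 kg/m³ × 9.81 m/s² × 510 m = 8.941×10^6 Pa = 8.941 MPa
halite: 2200 kg/m³ × 9.81 m/s² × 710 m = 1.532×10^7 Pa = 15.32 MPa
siltstone: 2570 kg/m³ × 9.81 m/s² × 2050 m = 5.168×10^7 Pa = 51.68 MPa
diorite: 2770 kg/m³ × 9.81 m/s² × 13410 m = 3.644×10^8 Pa = 364.4 MPa
Total = 8.941 + 15.32 + 51.68 + 364.4 = 440.35 MPa
Pore pressure P_p = 1030 kg/m³ × 9.81 m/s² × 16680 m = 1.685×10^8 Pa = 168.5 MPa
Effective stress σ' = σ_v − P_p = 440.3 − 168.5 = 271.81 MPa = 2.7181 kbar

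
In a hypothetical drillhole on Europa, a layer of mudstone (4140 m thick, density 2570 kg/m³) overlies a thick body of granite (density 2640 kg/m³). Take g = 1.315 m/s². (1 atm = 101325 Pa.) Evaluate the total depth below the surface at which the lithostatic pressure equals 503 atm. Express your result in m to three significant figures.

14800 m

Pressure at base of upper layers: 2570×1.315×4140 = 1.399×10^7 Pa = 138.1 atm
Remaining pressure to be supplied by granite: 5.097×10^7 − 1.399×10^7 = 3.698×10^7 Pa
Additional depth in granite = 3.698×10^7 Pa / (2640 kg/m³ × 1.315 m/s²) = 10651 m
Total depth = 4140 m + 10651 m = 14791 m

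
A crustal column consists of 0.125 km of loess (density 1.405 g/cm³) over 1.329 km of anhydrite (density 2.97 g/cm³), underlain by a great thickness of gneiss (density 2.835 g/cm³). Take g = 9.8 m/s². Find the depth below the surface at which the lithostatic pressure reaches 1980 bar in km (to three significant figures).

Pressure at base of upper layers: 1405×9.8×125 + 2970×9.8×1329 = 4.040×10^7 Pa = 404.0 bar
Remaining pressure to be supplied by gneiss: 1.980×10^8 − 4.040×10^7 = 1.576×10^8 Pa
Additional depth in gneiss = 1.576×10^8 Pa / (2835 kg/m³ × 9.8 m/s²) = 5672.4 m
Total depth = 1454 m + 5672.4 m = 7126.4 m
= 7.1264 km

7.13 km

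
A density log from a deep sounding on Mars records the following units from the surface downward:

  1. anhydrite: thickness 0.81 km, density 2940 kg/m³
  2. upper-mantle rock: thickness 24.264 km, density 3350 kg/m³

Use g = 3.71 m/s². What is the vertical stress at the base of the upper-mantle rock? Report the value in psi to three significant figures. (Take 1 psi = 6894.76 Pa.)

45000 psi

anhydrite: 2940 kg/m³ × 3.71 m/s² × 810 m = 8.835×10^6 Pa = 1281 psi
upper-mantle rock: 3350 kg/m³ × 3.71 m/s² × 24264 m = 3.016×10^8 Pa = 43738 psi
Total = 1281 + 43738 = 45020 psi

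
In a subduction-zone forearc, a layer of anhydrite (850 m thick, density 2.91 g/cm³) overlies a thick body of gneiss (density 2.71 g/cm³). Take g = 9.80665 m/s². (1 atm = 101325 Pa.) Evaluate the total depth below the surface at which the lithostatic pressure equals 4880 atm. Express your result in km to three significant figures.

18.5 km

Pressure at base of upper layers: 2910×9.80665×850 = 2.426×10^7 Pa = 239.4 atm
Remaining pressure to be supplied by gneiss: 4.945×10^8 − 2.426×10^7 = 4.702×10^8 Pa
Additional depth in gneiss = 4.702×10^8 Pa / (2710 kg/m³ × 9.80665 m/s²) = 17693 m
Total depth = 850 m + 17693 m = 18543 m
= 18.543 km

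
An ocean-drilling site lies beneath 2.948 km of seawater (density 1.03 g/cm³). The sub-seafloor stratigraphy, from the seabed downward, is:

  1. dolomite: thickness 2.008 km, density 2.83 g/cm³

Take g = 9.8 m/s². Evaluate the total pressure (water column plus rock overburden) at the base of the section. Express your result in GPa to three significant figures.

0.0854 GPa

seawater: 1030 kg/m³ × 9.8 m/s² × 2948 m = 2.976×10^7 Pa = 0.02976 GPa
dolomite: 2830 kg/m³ × 9.8 m/s² × 2008 m = 5.569×10^7 Pa = 0.05569 GPa
Total = 0.02976 + 0.05569 = 0.085447 GPa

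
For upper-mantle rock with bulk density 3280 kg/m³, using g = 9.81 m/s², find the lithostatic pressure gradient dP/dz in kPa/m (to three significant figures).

dP/dz = ρg = 3280 kg/m³ × 9.81 m/s² = 32177 Pa/m
= 32177 Pa/m × (1 kPa/m / 1000.0 Pa/m) = 32.177 kPa/m

32.2 kPa/m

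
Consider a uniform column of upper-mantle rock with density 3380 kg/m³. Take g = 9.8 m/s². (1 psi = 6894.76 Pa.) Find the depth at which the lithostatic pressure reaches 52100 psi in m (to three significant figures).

10800 m

h = P/(ρg) = 52100 psi / (3380 kg/m³ × 9.8 m/s²) = 3.592×10^8 Pa / 33124 Pa/m = 10845 m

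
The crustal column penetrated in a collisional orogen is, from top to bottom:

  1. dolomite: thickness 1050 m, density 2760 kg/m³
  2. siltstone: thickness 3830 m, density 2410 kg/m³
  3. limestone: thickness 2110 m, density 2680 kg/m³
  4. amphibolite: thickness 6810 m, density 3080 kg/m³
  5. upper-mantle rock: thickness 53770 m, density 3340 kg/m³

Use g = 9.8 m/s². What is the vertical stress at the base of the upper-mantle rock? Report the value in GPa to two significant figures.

dolomite: 2760 kg/m³ × 9.8 m/s² × 1050 m = 2.840×10^7 Pa = 0.02840 GPa
siltstone: 2410 kg/m³ × 9.8 m/s² × 3830 m = 9.046×10^7 Pa = 0.09046 GPa
limestone: 2680 kg/m³ × 9.8 m/s² × 2110 m = 5.542×10^7 Pa = 0.05542 GPa
amphibolite: 3080 kg/m³ × 9.8 m/s² × 6810 m = 2.056×10^8 Pa = 0.2056 GPa
upper-mantle rock: 3340 kg/m³ × 9.8 m/s² × 53770 m = 1.760×10^9 Pa = 1.760 GPa
Total = 0.02840 + 0.09046 + 0.05542 + 0.2056 + 1.760 = 2.1398 GPa

2.1 GPa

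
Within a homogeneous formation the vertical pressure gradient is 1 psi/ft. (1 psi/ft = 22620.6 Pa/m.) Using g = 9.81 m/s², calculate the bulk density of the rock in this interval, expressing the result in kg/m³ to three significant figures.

ρ = (dP/dz)/g = 1 psi/ft / 9.81 m/s² = 22621 Pa/m / 9.81 m/s² = 2305.9 kg/m³

2310 kg/m³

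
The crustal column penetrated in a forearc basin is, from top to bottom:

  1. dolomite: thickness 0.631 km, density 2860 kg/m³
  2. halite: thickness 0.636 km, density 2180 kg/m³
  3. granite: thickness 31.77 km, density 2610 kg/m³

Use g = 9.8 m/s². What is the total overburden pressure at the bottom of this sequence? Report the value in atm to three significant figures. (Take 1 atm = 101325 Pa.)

8330 atm

dolomite: 2860 kg/m³ × 9.8 m/s² × 631 m = 1.769×10^7 Pa = 174.5 atm
halite: 2180 kg/m³ × 9.8 m/s² × 636 m = 1.359×10^7 Pa = 134.1 atm
granite: 2610 kg/m³ × 9.8 m/s² × 31770 m = 8.126×10^8 Pa = 8020 atm
Total = 174.5 + 134.1 + 8020 = 8328.5 atm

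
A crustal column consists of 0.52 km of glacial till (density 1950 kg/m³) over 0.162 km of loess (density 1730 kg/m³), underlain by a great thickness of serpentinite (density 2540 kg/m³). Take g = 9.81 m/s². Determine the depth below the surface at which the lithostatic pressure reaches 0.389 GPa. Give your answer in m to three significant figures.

15800 m

Pressure at base of upper layers: 1950×9.81×520 + 1730×9.81×162 = 1.270×10^7 Pa = 0.01270 GPa
Remaining pressure to be supplied by serpentinite: 3.890×10^8 − 1.270×10^7 = 3.763×10^8 Pa
Additional depth in serpentinite = 3.763×10^8 Pa / (2540 kg/m³ × 9.81 m/s²) = 15102 m
Total depth = 682 m + 15102 m = 15784 m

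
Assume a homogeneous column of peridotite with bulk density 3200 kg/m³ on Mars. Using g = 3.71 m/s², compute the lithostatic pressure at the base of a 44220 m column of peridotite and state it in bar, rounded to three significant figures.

5250 bar

peridotite: 3200 kg/m³ × 3.71 m/s² × 44220 m = 5.250×10^8 Pa = 5250 bar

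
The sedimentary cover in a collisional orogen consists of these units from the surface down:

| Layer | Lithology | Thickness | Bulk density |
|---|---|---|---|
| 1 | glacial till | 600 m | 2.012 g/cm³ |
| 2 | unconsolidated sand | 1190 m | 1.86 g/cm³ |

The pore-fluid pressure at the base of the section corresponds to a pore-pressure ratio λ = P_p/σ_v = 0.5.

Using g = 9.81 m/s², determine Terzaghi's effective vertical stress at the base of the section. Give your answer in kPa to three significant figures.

Overburden (lithostatic) stress σ_v:
glacial till: 2012 kg/m³ × 9.81 m/s² × 600 m = 1.184×10^7 Pa = 11.84 MPa
unconsolidated sand: 1860 kg/m³ × 9.81 m/s² × 1190 m = 2.171×10^7 Pa = 21.71 MPa
Total = 11.84 + 21.71 = 33.556 MPa
Pore pressure P_p = λ·σ_v = 0.5 × 33.56 MPa = 16.78 MPa
Effective stress σ' = σ_v − P_p = 33.56 − 16.78 = 16.778 MPa = 16778 kPa

16800 kPa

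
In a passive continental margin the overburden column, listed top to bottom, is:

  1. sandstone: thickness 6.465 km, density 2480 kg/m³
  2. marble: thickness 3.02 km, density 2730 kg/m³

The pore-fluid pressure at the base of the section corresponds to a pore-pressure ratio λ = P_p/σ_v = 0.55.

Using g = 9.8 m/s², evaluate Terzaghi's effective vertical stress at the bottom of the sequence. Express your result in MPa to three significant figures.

Overburden (lithostatic) stress σ_v:
sandstone: 2480 kg/m³ × 9.8 m/s² × 6465 m = 1.571×10^8 Pa = 157.1 MPa
marble: 2730 kg/m³ × 9.8 m/s² × 3020 m = 8.080×10^7 Pa = 80.80 MPa
Total = 157.1 + 80.80 = 237.92 MPa
Pore pressure P_p = λ·σ_v = 0.55 × 237.9 MPa = 130.9 MPa
Effective stress σ' = σ_v − P_p = 237.9 − 130.9 = 107.07 MPa

107 MPa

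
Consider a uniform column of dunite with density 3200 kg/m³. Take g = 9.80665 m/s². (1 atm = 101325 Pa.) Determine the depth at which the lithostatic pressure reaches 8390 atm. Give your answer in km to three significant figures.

h = P/(ρg) = 8390 atm / (3200 kg/m³ × 9.80665 m/s²) = 8.501×10^8 Pa / 31381 Pa/m = 27090 m
= 27.090 km

27.1 km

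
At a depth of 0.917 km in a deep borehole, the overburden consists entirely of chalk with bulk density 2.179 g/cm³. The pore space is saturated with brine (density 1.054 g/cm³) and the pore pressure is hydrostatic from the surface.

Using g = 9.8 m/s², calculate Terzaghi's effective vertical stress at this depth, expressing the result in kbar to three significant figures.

Overburden (lithostatic) stress σ_v:
chalk: 2179 kg/m³ × 9.8 m/s² × 917 m = 1.958×10^7 Pa = 19.58 MPa
Pore pressure P_p = 1054 kg/m³ × 9.8 m/s² × 917 m = 9.472×10^6 Pa = 9.472 MPa
Effective stress σ' = σ_v − P_p = 19.58 − 9.472 = 10.110 MPa = 0.10110 kbar

0.101 kbar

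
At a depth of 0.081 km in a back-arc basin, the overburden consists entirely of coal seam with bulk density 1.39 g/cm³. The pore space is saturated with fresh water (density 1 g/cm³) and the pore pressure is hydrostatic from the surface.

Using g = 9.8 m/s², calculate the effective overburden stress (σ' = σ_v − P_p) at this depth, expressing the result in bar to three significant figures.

3.10 bar

Overburden (lithostatic) stress σ_v:
coal seam: 1390 kg/m³ × 9.8 m/s² × 81 m = 1.103×10^6 Pa = 1.103 MPa
Pore pressure P_p = 1000 kg/m³ × 9.8 m/s² × 81 m = 7.938×10^5 Pa = 0.7938 MPa
Effective stress σ' = σ_v − P_p = 1.103 − 0.7938 = 0.30958 MPa = 3.0958 bar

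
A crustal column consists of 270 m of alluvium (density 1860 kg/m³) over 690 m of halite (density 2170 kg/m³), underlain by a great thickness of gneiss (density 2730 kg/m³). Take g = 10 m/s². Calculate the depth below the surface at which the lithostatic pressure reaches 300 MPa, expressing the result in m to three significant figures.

Pressure at base of upper layers: 1860×10×270 + 2170×10×690 = 2.000×10^7 Pa = 20.00 MPa
Remaining pressure to be supplied by gneiss: 3.000×10^8 − 2.000×10^7 = 2.800×10^8 Pa
Additional depth in gneiss = 2.800×10^8 Pa / (2730 kg/m³ × 10 m/s²) = 10257 m
Total depth = 960 m + 10257 m = 11217 m

11200 m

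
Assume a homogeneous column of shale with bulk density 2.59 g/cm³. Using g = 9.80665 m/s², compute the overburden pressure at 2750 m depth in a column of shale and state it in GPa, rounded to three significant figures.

shale: 2590 kg/m³ × 9.80665 m/s² × 2750 m = 6.985×10^7 Pa = 0.06985 GPa

0.0698 GPa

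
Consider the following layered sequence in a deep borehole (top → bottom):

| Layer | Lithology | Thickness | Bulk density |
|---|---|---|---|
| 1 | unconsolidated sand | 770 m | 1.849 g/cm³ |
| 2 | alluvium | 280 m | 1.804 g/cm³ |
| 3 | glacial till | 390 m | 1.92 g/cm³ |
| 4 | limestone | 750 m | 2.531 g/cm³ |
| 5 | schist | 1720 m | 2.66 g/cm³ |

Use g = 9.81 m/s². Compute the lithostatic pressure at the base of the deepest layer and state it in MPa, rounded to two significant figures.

unconsolidated sand: 1849 kg/m³ × 9.81 m/s² × 770 m = 1.397×10^7 Pa = 13.97 MPa
alluvium: 1804 kg/m³ × 9.81 m/s² × 280 m = 4.955×10^6 Pa = 4.955 MPa
glacial till: 1920 kg/m³ × 9.81 m/s² × 390 m = 7.346×10^6 Pa = 7.346 MPa
limestone: 2531 kg/m³ × 9.81 m/s² × 750 m = 1.862×10^7 Pa = 18.62 MPa
schist: 2660 kg/m³ × 9.81 m/s² × 1720 m = 4.488×10^7 Pa = 44.88 MPa
Total = 13.97 + 4.955 + 7.346 + 18.62 + 44.88 = 89.772 MPa

90 MPa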